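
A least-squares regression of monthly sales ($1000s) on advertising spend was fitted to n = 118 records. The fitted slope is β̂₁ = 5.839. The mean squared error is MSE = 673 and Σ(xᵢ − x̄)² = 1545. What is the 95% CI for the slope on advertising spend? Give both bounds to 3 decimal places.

SE(β̂₁) = √(MSE/Sₓₓ) = √(673/1545) = 0.659999.
df = n − 2 = 116.
t* = t_{0.025, 116} = 1.980626.
Margin = t* × SE = 1.980626 × 0.659999 = 1.30721.
CI: 5.839 ± 1.30721 → (4.532, 7.146).
With 95% confidence, each one-unit increase in advertising spend is associated with a change of between 4.532 and 7.146 $1000s in monthly sales.

(4.532, 7.146)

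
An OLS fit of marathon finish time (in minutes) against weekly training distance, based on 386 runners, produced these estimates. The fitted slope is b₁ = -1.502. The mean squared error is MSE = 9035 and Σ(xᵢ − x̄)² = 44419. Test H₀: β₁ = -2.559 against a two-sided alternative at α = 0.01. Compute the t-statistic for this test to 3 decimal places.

SE(b₁) = √(MSE/Sₓₓ) = √(9035/44419) = 0.451003.
t = (-1.502 − (-2.559)) / 0.451003 = 2.344.
df = n − 2 = 384.
Two-sided p ≈ 0.0196, which is ≥ 0.01, so fail to reject H₀.
The data are consistent with a true slope of -2.559 minutes per unit of weekly training distance.

t = 2.344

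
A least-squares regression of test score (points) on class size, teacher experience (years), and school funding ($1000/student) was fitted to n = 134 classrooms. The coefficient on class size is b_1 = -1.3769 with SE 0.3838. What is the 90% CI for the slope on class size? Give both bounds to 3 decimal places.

(-2.013, -0.741)

df = n − k − 1 = 134 − 3 − 1 = 130.
t* = t_{0.05, 130} = 1.656659.
Margin = t* × SE = 1.656659 × 0.3838 = 0.63583.
CI: -1.3769 ± 0.63583 → (-2.013, -0.741).
With 90% confidence, each one-unit increase in class size is associated with a change of between -2.013 and -0.741 points in test score, holding the other predictors fixed.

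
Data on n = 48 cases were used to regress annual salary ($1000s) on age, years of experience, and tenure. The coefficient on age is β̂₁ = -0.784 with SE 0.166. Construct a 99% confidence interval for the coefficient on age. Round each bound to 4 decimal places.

df = n − k − 1 = 48 − 3 − 1 = 44.
t* = t_{0.005, 44} = 2.692278.
Margin = t* × SE = 2.692278 × 0.166 = 0.446918.
CI: -0.784 ± 0.446918 → (-1.2309, -0.3371).
With 99% confidence, each one-unit increase in age is associated with a change of between -1.2309 and -0.3371 $1000s in annual salary, holding the other predictors fixed.

(-1.2309, -0.3371)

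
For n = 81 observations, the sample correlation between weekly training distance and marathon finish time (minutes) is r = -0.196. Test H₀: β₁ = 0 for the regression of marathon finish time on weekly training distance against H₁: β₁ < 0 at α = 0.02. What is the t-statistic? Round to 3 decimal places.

t = -1.777

t = r·√(n − 2)/√(1 − r²) = -0.196·√79/√0.961584 = -1.777.
df = n − 2 = 79.
One-sided p ≈ 0.0397, which is ≥ 0.02, so fail to reject H₀.
The data do not give significant evidence of a linear association between weekly training distance and marathon finish time.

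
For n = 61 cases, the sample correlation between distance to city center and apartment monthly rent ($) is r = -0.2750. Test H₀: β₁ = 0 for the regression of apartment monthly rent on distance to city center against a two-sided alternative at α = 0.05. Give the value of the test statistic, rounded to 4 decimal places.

t = r·√(n − 2)/√(1 − r²) = -0.2750·√59/√0.924375 = -2.1970.
df = n − 2 = 59.
Two-sided p ≈ 0.0320, which is < 0.05, so reject H₀.
There is evidence of a linear association between distance to city center and apartment monthly rent.

t = -2.1970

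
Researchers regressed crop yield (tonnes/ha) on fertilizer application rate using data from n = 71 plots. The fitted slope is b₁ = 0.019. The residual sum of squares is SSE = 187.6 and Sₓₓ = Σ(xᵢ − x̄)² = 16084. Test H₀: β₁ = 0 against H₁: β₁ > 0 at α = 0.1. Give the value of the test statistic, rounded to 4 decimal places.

t = 1.4614

MSE = SSE/(n − 2) = 187.6/69 = 2.71884.
SE(b₁) = √(MSE/Sₓₓ) = √(2.71884/16084) = 0.0130015.
t = 0.019 / 0.0130015 = 1.4614.
df = n − 2 = 69.
One-sided p ≈ 0.0742, which is < 0.1, so reject H₀.
There is evidence that the true slope on fertilizer application rate is positive.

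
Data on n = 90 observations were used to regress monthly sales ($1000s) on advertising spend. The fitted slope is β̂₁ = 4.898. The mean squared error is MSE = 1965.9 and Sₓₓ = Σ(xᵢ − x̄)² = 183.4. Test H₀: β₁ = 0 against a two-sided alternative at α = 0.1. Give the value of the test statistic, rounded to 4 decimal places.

t = 1.4960

SE(β̂₁) = √(MSE/Sₓₓ) = √(1965.9/183.4) = 3.27402.
t = 4.898 / 3.27402 = 1.4960.
df = n − 2 = 88.
Two-sided p ≈ 0.1382, which is ≥ 0.1, so fail to reject H₀.
The data do not give significant evidence of an association between advertising spend and monthly sales.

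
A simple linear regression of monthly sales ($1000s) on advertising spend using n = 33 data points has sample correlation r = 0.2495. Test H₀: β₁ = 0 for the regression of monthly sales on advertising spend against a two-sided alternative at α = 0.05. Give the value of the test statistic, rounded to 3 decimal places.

t = r·√(n − 2)/√(1 − r²) = 0.2495·√31/√0.93775 = 1.435.
df = n − 2 = 31.
Two-sided p ≈ 0.1614, which is ≥ 0.05, so fail to reject H₀.
The data do not give significant evidence of a linear association between advertising spend and monthly sales.

t = 1.435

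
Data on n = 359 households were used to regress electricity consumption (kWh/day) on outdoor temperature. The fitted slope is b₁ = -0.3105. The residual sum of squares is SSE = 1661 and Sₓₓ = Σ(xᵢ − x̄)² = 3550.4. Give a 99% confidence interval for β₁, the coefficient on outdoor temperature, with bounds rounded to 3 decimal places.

MSE = SSE/(n − 2) = 1661/357 = 4.65266.
SE(b₁) = √(MSE/Sₓₓ) = √(4.65266/3550.4) = 0.0362003.
df = n − 2 = 357.
t* = t_{0.005, 357} = 2.589671.
Margin = t* × SE = 2.589671 × 0.0362003 = 0.09375.
CI: -0.3105 ± 0.09375 → (-0.404, -0.217).
With 99% confidence, each one-unit increase in outdoor temperature is associated with a change of between -0.404 and -0.217 kWh/day in electricity consumption.

(-0.404, -0.217)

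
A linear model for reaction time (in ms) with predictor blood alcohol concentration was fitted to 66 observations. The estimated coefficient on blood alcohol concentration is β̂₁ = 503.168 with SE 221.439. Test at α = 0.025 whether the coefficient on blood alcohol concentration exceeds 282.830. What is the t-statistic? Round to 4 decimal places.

H₀: β₁ = 282.830 vs H₁: β₁ > 282.830.
t = (β̂₁ − β₁⁰)/SE = (503.168 − 282.830) / 221.439 = 0.9950.
df = n − 2 = 66 − 2 = 64.
One-sided p ≈ 0.1617, which is ≥ 0.025, so fail to reject H₀.
The data do not give significant evidence that the true slope on blood alcohol concentration exceeds 282.830 ms per unit.

t = 0.9950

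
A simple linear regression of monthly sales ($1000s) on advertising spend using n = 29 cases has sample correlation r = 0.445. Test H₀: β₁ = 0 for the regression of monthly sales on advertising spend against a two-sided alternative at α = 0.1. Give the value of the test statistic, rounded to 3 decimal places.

t = r·√(n − 2)/√(1 − r²) = 0.445·√27/√0.801975 = 2.582.
df = n − 2 = 27.
Two-sided p ≈ 0.0156, which is < 0.1, so reject H₀.
There is evidence of a linear association between advertising spend and monthly sales.

t = 2.582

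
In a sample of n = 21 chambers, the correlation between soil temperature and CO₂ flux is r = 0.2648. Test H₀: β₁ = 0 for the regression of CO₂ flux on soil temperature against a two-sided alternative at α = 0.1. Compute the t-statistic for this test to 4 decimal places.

t = 1.1970

t = r·√(n − 2)/√(1 − r²) = 0.2648·√19/√0.929881 = 1.1970.
df = n − 2 = 19.
Two-sided p ≈ 0.2460, which is ≥ 0.1, so fail to reject H₀.
The data do not give significant evidence of a linear association between soil temperature and CO₂ flux.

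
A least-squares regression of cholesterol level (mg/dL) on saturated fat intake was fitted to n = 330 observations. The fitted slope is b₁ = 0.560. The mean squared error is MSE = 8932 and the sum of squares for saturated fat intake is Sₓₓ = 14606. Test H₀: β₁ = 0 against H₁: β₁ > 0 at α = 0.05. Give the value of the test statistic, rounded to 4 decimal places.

SE(b₁) = √(MSE/Sₓₓ) = √(8932/14606) = 0.782004.
t = 0.560 / 0.782004 = 0.7161.
df = n − 2 = 328.
One-sided p ≈ 0.2372, which is ≥ 0.05, so fail to reject H₀.
The data do not give significant evidence that the true slope on saturated fat intake is positive.

t = 0.7161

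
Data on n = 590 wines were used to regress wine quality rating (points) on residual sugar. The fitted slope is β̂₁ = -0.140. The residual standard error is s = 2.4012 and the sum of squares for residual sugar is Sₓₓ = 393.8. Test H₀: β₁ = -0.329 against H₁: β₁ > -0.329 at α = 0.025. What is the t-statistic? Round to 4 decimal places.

SE(β̂₁) = s/√Sₓₓ = 2.4012/√393.8 = 0.121001.
t = (-0.140 − (-0.329)) / 0.121001 = 1.5620.
df = n − 2 = 588.
One-sided p ≈ 0.0594, which is ≥ 0.025, so fail to reject H₀.
The data do not give significant evidence that the true slope on residual sugar exceeds -0.329 points per unit.

t = 1.5620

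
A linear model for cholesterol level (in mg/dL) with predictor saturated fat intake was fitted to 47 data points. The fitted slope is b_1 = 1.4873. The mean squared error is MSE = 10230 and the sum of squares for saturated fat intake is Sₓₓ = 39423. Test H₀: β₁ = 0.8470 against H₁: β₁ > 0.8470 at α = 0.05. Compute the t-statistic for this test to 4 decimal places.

SE(b_1) = √(MSE/Sₓₓ) = √(10230/39423) = 0.509405.
t = (1.4873 − 0.8470) / 0.509405 = 1.2570.
df = n − 2 = 45.
One-sided p ≈ 0.1076, which is ≥ 0.05, so fail to reject H₀.
The data do not give significant evidence that the true slope on saturated fat intake exceeds 0.8470 mg/dL per unit.

t = 1.2570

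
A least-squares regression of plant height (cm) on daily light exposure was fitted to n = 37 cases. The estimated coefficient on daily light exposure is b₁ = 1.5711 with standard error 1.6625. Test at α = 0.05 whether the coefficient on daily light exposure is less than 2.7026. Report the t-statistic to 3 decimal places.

t = -0.681

H₀: β₁ = 2.7026 vs H₁: β₁ < 2.7026.
t = (b₁ − β₁⁰)/SE = (1.5711 − 2.7026) / 1.6625 = -0.681.
df = n − 2 = 37 − 2 = 35.
One-sided p ≈ 0.2503, which is ≥ 0.05, so fail to reject H₀.
The data do not give significant evidence that the true slope on daily light exposure is below 2.7026 cm per unit.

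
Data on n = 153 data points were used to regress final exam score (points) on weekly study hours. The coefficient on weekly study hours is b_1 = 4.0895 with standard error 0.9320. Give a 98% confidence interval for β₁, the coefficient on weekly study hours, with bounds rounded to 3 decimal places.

df = n − 2 = 153 − 2 = 151.
t* = t_{0.01, 151} = 2.351297.
Margin = t* × SE = 2.351297 × 0.9320 = 2.19141.
CI: 4.0895 ± 2.19141 → (1.898, 6.281).
With 98% confidence, each one-unit increase in weekly study hours is associated with a change of between 1.898 and 6.281 points in final exam score.

(1.898, 6.281)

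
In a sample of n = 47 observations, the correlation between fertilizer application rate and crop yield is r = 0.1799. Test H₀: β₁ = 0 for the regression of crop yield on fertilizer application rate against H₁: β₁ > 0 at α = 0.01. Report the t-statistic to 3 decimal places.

t = 1.227

t = r·√(n − 2)/√(1 − r²) = 0.1799·√45/√0.967636 = 1.227.
df = n − 2 = 45.
One-sided p ≈ 0.1131, which is ≥ 0.01, so fail to reject H₀.
The data do not give significant evidence of a linear association between fertilizer application rate and crop yield.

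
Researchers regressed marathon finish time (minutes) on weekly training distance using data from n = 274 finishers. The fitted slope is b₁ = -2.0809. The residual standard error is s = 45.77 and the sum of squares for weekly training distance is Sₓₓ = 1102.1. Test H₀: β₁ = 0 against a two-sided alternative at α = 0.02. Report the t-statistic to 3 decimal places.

SE(b₁) = s/√Sₓₓ = 45.77/√1102.1 = 1.3787.
t = -2.0809 / 1.3787 = -1.509.
df = n − 2 = 272.
Two-sided p ≈ 0.1324, which is ≥ 0.02, so fail to reject H₀.
The data do not give significant evidence of an association between weekly training distance and marathon finish time.

t = -1.509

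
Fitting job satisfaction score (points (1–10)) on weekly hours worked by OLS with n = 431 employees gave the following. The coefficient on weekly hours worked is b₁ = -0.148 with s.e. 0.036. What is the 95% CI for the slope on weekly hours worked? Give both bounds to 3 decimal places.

(-0.219, -0.077)

df = n − 2 = 431 − 2 = 429.
t* = t_{0.025, 429} = 1.965509.
Margin = t* × SE = 1.965509 × 0.036 = 0.07076.
CI: -0.148 ± 0.07076 → (-0.219, -0.077).
With 95% confidence, each one-unit increase in weekly hours worked is associated with a change of between -0.219 and -0.077 points (1–10) in job satisfaction score.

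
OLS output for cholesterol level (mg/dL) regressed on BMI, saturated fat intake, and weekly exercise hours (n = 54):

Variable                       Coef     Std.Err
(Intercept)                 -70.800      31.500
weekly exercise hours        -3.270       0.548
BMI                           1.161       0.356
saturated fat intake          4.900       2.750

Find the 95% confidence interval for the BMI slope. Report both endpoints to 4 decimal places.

(0.4460, 1.8760)

Read off: b = 1.161, SE = 0.356 for BMI.
df = n − k − 1 = 54 − 3 − 1 = 50.
t* = t_{0.025, 50} = 2.008559.
Margin = t* × SE = 2.008559 × 0.356 = 0.715047.
CI: 1.161 ± 0.715047 → (0.4460, 1.8760).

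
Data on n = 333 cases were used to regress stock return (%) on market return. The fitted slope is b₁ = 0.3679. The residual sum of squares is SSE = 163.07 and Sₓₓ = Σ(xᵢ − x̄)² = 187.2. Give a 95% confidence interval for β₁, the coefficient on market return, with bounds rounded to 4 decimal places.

MSE = SSE/(n − 2) = 163.07/331 = 0.492659.
SE(b₁) = √(MSE/Sₓₓ) = √(0.492659/187.2) = 0.0513003.
df = n − 2 = 331.
t* = t_{0.025, 331} = 1.967157.
Margin = t* × SE = 1.967157 × 0.0513003 = 0.100916.
CI: 0.3679 ± 0.100916 → (0.2670, 0.4688).
With 95% confidence, each one-unit increase in market return is associated with a change of between 0.2670 and 0.4688 % in stock return.

(0.2670, 0.4688)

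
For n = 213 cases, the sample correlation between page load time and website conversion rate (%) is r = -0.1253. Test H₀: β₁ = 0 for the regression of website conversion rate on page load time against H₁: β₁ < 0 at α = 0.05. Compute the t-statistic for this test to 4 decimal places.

t = r·√(n − 2)/√(1 − r²) = -0.1253·√211/√0.9843 = -1.8345.
df = n − 2 = 211.
One-sided p ≈ 0.0340, which is < 0.05, so reject H₀.
There is evidence of a linear association between page load time and website conversion rate.

t = -1.8345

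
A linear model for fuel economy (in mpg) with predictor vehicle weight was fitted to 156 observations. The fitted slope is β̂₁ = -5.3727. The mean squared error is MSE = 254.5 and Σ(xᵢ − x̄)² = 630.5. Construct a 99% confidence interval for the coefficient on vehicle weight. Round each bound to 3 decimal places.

SE(β̂₁) = √(MSE/Sₓₓ) = √(254.5/630.5) = 0.635333.
df = n − 2 = 154.
t* = t_{0.005, 154} = 2.608131.
Margin = t* × SE = 2.608131 × 0.635333 = 1.65703.
CI: -5.3727 ± 1.65703 → (-7.030, -3.716).
With 99% confidence, each one-unit increase in vehicle weight is associated with a change of between -7.030 and -3.716 mpg in fuel economy.

(-7.030, -3.716)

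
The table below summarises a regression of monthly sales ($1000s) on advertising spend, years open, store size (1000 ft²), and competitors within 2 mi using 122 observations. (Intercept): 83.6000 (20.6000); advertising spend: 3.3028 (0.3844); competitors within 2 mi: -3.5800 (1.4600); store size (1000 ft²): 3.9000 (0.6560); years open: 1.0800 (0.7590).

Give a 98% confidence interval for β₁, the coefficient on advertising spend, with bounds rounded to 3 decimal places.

(2.396, 4.209)

Read off: b = 3.3028, SE = 0.3844 for advertising spend.
df = n − k − 1 = 122 − 4 − 1 = 117.
t* = t_{0.01, 117} = 2.358642.
Margin = t* × SE = 2.358642 × 0.3844 = 0.90666.
CI: 3.3028 ± 0.90666 → (2.396, 4.209).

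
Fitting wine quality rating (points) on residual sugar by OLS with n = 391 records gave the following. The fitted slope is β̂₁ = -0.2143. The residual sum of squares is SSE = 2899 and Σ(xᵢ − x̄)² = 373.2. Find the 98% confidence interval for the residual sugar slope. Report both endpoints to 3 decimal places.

MSE = SSE/(n − 2) = 2899/389 = 7.45244.
SE(β̂₁) = √(MSE/Sₓₓ) = √(7.45244/373.2) = 0.141312.
df = n − 2 = 389.
t* = t_{0.01, 389} = 2.335972.
Margin = t* × SE = 2.335972 × 0.141312 = 0.33010.
CI: -0.2143 ± 0.33010 → (-0.544, 0.116).
With 98% confidence, each one-unit increase in residual sugar is associated with a change of between -0.544 and 0.116 points in wine quality rating.

(-0.544, 0.116)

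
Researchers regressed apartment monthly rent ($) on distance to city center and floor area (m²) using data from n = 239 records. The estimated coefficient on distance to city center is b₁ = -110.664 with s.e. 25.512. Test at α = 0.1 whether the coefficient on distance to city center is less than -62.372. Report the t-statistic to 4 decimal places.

H₀: β₁ = -62.372 vs H₁: β₁ < -62.372.
t = (b₁ − β₁⁰)/SE = (-110.664 − (-62.372)) / 25.512 = -1.8929.
df = n − k − 1 = 239 − 2 − 1 = 236.
One-sided p ≈ 0.0298, which is < 0.1, so reject H₀.
There is evidence that the true slope on distance to city center is below -62.372 $ per unit, holding the other predictors fixed.

t = -1.8929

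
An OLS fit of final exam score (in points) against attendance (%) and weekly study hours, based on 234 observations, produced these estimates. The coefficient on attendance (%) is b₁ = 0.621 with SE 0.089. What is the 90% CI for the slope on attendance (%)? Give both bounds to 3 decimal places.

(0.474, 0.768)

df = n − k − 1 = 234 − 2 − 1 = 231.
t* = t_{0.05, 231} = 1.651477.
Margin = t* × SE = 1.651477 × 0.089 = 0.14698.
CI: 0.621 ± 0.14698 → (0.474, 0.768).
With 90% confidence, each one-unit increase in attendance (%) is associated with a change of between 0.474 and 0.768 points in final exam score, holding the other predictors fixed.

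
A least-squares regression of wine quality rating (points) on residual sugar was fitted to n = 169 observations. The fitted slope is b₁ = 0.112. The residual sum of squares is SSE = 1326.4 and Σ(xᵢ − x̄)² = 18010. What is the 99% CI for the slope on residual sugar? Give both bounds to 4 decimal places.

(0.0573, 0.1667)

MSE = SSE/(n − 2) = 1326.4/167 = 7.94251.
SE(b₁) = √(MSE/Sₓₓ) = √(7.94251/18010) = 0.0210001.
df = n − 2 = 167.
t* = t_{0.005, 167} = 2.605589.
Margin = t* × SE = 2.605589 × 0.0210001 = 0.054718.
CI: 0.112 ± 0.054718 → (0.0573, 0.1667).
With 99% confidence, each one-unit increase in residual sugar is associated with a change of between 0.0573 and 0.1667 points in wine quality rating.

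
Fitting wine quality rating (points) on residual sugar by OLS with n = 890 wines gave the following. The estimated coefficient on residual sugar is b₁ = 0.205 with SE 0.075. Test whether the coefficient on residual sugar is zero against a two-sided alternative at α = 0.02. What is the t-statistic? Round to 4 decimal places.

t = 2.7333

H₀: β₁ = 0 vs H₁: β₁ ≠ 0.
t = (b₁ − β₁⁰)/SE = 0.205 / 0.075 = 2.7333.
df = n − 2 = 890 − 2 = 888.
Two-sided p ≈ 0.0064, which is < 0.02, so reject H₀.
There is evidence that residual sugar is associated with wine quality rating.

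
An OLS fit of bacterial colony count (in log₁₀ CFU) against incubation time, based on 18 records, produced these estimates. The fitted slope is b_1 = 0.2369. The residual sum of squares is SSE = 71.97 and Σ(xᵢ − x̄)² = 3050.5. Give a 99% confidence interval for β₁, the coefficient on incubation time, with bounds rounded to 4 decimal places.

(0.1247, 0.3491)

MSE = SSE/(n − 2) = 71.97/16 = 4.49812.
SE(b_1) = √(MSE/Sₓₓ) = √(4.49812/3050.5) = 0.0383999.
df = n − 2 = 16.
t* = t_{0.005, 16} = 2.920782.
Margin = t* × SE = 2.920782 × 0.0383999 = 0.112158.
CI: 0.2369 ± 0.112158 → (0.1247, 0.3491).
With 99% confidence, each one-unit increase in incubation time is associated with a change of between 0.1247 and 0.3491 log₁₀ CFU in bacterial colony count.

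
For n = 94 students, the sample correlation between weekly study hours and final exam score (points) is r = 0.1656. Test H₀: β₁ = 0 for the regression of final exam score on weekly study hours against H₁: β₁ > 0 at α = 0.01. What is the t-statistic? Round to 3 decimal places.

t = 1.611

t = r·√(n − 2)/√(1 − r²) = 0.1656·√92/√0.972577 = 1.611.
df = n − 2 = 92.
One-sided p ≈ 0.0553, which is ≥ 0.01, so fail to reject H₀.
The data do not give significant evidence of a linear association between weekly study hours and final exam score.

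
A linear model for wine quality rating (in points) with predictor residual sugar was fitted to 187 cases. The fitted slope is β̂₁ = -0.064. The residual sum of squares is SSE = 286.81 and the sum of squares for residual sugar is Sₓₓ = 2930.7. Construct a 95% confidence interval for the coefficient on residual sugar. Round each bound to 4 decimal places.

(-0.1094, -0.0186)

MSE = SSE/(n − 2) = 286.81/185 = 1.55032.
SE(β̂₁) = √(MSE/Sₓₓ) = √(1.55032/2930.7) = 0.0229999.
df = n − 2 = 185.
t* = t_{0.025, 185} = 1.97287.
Margin = t* × SE = 1.97287 × 0.0229999 = 0.045376.
CI: -0.064 ± 0.045376 → (-0.1094, -0.0186).
With 95% confidence, each one-unit increase in residual sugar is associated with a change of between -0.1094 and -0.0186 points in wine quality rating.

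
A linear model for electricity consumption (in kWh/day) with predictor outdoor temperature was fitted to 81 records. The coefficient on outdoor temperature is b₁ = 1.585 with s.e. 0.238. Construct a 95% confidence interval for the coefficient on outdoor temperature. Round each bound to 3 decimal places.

(1.111, 2.059)

df = n − 2 = 81 − 2 = 79.
t* = t_{0.025, 79} = 1.99045.
Margin = t* × SE = 1.99045 × 0.238 = 0.47373.
CI: 1.585 ± 0.47373 → (1.111, 2.059).
With 95% confidence, each one-unit increase in outdoor temperature is associated with a change of between 1.111 and 2.059 kWh/day in electricity consumption.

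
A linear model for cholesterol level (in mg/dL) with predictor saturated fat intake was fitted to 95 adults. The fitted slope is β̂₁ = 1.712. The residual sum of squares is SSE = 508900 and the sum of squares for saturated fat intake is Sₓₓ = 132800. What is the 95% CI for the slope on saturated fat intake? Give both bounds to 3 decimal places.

MSE = SSE/(n − 2) = 508900/93 = 5472.04.
SE(β̂₁) = √(MSE/Sₓₓ) = √(5472.04/132800) = 0.202991.
df = n − 2 = 93.
t* = t_{0.025, 93} = 1.985802.
Margin = t* × SE = 1.985802 × 0.202991 = 0.40310.
CI: 1.712 ± 0.40310 → (1.309, 2.115).
With 95% confidence, each one-unit increase in saturated fat intake is associated with a change of between 1.309 and 2.115 mg/dL in cholesterol level.

(1.309, 2.115)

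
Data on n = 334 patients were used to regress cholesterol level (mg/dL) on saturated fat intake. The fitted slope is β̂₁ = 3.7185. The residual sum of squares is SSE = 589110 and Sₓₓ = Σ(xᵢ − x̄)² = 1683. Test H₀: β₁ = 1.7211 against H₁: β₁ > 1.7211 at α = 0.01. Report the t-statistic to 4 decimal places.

MSE = SSE/(n − 2) = 589110/332 = 1774.43.
SE(β̂₁) = √(MSE/Sₓₓ) = √(1774.43/1683) = 1.0268.
t = (3.7185 − 1.7211) / 1.0268 = 1.9453.
df = n − 2 = 332.
One-sided p ≈ 0.0263, which is ≥ 0.01, so fail to reject H₀.
The data do not give significant evidence that the true slope on saturated fat intake exceeds 1.7211 mg/dL per unit.

t = 1.9453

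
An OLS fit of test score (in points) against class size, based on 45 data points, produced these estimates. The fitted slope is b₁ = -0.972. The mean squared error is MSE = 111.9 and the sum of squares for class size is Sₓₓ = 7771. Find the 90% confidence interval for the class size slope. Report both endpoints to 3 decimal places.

(-1.174, -0.770)

SE(b₁) = √(MSE/Sₓₓ) = √(111.9/7771) = 0.119999.
df = n − 2 = 43.
t* = t_{0.05, 43} = 1.681071.
Margin = t* × SE = 1.681071 × 0.119999 = 0.20173.
CI: -0.972 ± 0.20173 → (-1.174, -0.770).
With 90% confidence, each one-unit increase in class size is associated with a change of between -1.174 and -0.770 points in test score.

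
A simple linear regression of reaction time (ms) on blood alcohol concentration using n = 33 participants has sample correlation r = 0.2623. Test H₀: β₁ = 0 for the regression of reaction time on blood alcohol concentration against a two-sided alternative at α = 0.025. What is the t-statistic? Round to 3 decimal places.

t = r·√(n − 2)/√(1 − r²) = 0.2623·√31/√0.931199 = 1.513.
df = n − 2 = 31.
Two-sided p ≈ 0.1403, which is ≥ 0.025, so fail to reject H₀.
The data do not give significant evidence of a linear association between blood alcohol concentration and reaction time.

t = 1.513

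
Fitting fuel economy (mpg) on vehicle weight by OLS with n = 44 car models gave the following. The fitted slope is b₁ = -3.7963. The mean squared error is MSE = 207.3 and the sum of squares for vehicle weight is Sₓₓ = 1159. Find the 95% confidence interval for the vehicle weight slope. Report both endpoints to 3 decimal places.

(-4.650, -2.943)

SE(b₁) = √(MSE/Sₓₓ) = √(207.3/1159) = 0.42292.
df = n − 2 = 42.
t* = t_{0.025, 42} = 2.018082.
Margin = t* × SE = 2.018082 × 0.42292 = 0.85349.
CI: -3.7963 ± 0.85349 → (-4.650, -2.943).
With 95% confidence, each one-unit increase in vehicle weight is associated with a change of between -4.650 and -2.943 mpg in fuel economy.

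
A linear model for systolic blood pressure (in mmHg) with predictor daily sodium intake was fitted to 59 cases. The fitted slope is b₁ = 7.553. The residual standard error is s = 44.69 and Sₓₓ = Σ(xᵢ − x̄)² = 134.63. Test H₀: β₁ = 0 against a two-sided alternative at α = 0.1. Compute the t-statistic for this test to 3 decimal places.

SE(b₁) = s/√Sₓₓ = 44.69/√134.63 = 3.85158.
t = 7.553 / 3.85158 = 1.961.
df = n − 2 = 57.
Two-sided p ≈ 0.0548, which is < 0.1, so reject H₀.
There is evidence that daily sodium intake is associated with systolic blood pressure.

t = 1.961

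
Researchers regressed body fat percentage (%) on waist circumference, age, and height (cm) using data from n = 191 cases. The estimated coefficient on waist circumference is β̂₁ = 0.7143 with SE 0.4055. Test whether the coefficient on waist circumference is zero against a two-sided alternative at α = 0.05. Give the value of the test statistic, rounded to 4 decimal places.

t = 1.7615

H₀: β₁ = 0 vs H₁: β₁ ≠ 0.
t = (β̂₁ − β₁⁰)/SE = 0.7143 / 0.4055 = 1.7615.
df = n − k − 1 = 191 − 3 − 1 = 187.
Two-sided p ≈ 0.0798, which is ≥ 0.05, so fail to reject H₀.
The data do not give significant evidence of an association between waist circumference and body fat percentage, after adjusting for the other predictors.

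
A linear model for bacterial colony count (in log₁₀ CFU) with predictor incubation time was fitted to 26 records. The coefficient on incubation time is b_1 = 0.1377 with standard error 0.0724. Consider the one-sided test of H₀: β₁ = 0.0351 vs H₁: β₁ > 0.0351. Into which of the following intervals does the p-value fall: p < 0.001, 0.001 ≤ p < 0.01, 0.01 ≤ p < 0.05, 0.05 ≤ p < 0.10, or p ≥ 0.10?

t = (0.1377 − 0.0351) / 0.0724 = 1.417.
df = n − 2 = 26 − 2 = 24.
One-sided p = P(T_{24} > t) ≈ 0.0846.
So 0.05 ≤ p < 0.10.

0.05 ≤ p < 0.10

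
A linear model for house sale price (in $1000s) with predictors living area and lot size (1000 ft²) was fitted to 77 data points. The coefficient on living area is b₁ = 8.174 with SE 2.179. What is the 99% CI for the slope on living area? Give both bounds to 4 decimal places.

(2.4129, 13.9351)

df = n − k − 1 = 77 − 2 − 1 = 74.
t* = t_{0.005, 74} = 2.643913.
Margin = t* × SE = 2.643913 × 2.179 = 5.761086.
CI: 8.174 ± 5.761086 → (2.4129, 13.9351).
With 99% confidence, each one-unit increase in living area is associated with a change of between 2.4129 and 13.9351 $1000s in house sale price, holding the other predictors fixed.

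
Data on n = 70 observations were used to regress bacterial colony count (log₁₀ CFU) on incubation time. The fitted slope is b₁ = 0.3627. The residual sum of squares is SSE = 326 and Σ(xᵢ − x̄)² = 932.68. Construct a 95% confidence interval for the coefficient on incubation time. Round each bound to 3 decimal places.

(0.220, 0.506)

MSE = SSE/(n − 2) = 326/68 = 4.79412.
SE(b₁) = √(MSE/Sₓₓ) = √(4.79412/932.68) = 0.0716949.
df = n − 2 = 68.
t* = t_{0.025, 68} = 1.995469.
Margin = t* × SE = 1.995469 × 0.0716949 = 0.14306.
CI: 0.3627 ± 0.14306 → (0.220, 0.506).
With 95% confidence, each one-unit increase in incubation time is associated with a change of between 0.220 and 0.506 log₁₀ CFU in bacterial colony count.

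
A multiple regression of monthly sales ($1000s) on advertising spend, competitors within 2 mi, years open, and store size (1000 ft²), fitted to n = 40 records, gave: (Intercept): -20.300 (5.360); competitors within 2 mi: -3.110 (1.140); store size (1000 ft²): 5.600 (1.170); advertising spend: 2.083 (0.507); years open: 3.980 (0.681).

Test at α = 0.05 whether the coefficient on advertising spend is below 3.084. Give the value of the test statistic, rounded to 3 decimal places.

Read off: b = 2.083, SE = 0.507 for advertising spend.
H₀: β₁ = 3.084 vs H₁: β₁ < 3.084.
t = (2.083 − 3.084) / 0.507 = -1.974.
df = n − k − 1 = 40 − 4 − 1 = 35.
One-sided p ≈ 0.0281, which is < 0.05, so reject H₀.
There is evidence that the true slope on advertising spend is below 3.084 $1000s per unit, holding the other predictors fixed.

t = -1.974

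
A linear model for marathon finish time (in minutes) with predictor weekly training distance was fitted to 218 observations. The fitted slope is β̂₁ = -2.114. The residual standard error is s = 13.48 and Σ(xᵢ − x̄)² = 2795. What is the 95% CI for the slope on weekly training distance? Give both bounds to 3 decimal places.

SE(β̂₁) = s/√Sₓₓ = 13.48/√2795 = 0.254976.
df = n − 2 = 216.
t* = t_{0.025, 216} = 1.971007.
Margin = t* × SE = 1.971007 × 0.254976 = 0.50256.
CI: -2.114 ± 0.50256 → (-2.617, -1.611).
With 95% confidence, each one-unit increase in weekly training distance is associated with a change of between -2.617 and -1.611 minutes in marathon finish time.

(-2.617, -1.611)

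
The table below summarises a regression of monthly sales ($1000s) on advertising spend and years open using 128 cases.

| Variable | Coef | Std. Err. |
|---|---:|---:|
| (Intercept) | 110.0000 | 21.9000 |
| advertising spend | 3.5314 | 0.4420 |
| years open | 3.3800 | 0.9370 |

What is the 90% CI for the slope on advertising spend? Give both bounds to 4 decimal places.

(2.7989, 4.2639)

Read off: b = 3.5314, SE = 0.4420 for advertising spend.
df = n − k − 1 = 128 − 2 − 1 = 125.
t* = t_{0.05, 125} = 1.657135.
Margin = t* × SE = 1.657135 × 0.4420 = 0.732454.
CI: 3.5314 ± 0.732454 → (2.7989, 4.2639).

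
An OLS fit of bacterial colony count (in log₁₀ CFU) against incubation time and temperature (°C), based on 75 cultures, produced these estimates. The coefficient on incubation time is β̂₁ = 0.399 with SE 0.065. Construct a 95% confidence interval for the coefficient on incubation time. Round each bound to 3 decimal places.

(0.269, 0.529)

df = n − k − 1 = 75 − 2 − 1 = 72.
t* = t_{0.025, 72} = 1.993464.
Margin = t* × SE = 1.993464 × 0.065 = 0.12958.
CI: 0.399 ± 0.12958 → (0.269, 0.529).
With 95% confidence, each one-unit increase in incubation time is associated with a change of between 0.269 and 0.529 log₁₀ CFU in bacterial colony count, holding the other predictors fixed.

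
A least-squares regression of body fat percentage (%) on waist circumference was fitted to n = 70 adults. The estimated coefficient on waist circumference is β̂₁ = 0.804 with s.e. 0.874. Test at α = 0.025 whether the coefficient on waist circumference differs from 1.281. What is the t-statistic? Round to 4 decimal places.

t = -0.5458

H₀: β₁ = 1.281 vs H₁: β₁ ≠ 1.281.
t = (β̂₁ − β₁⁰)/SE = (0.804 − 1.281) / 0.874 = -0.5458.
df = n − 2 = 70 − 2 = 68.
Two-sided p ≈ 0.5870, which is ≥ 0.025, so fail to reject H₀.
The data are consistent with a true slope of 1.281 % per unit of waist circumference.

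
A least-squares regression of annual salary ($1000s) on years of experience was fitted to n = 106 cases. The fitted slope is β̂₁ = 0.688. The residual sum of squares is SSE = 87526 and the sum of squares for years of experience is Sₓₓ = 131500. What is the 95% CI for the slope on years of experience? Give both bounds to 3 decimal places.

MSE = SSE/(n − 2) = 87526/104 = 841.596.
SE(β̂₁) = √(MSE/Sₓₓ) = √(841.596/131500) = 0.0799998.
df = n − 2 = 104.
t* = t_{0.025, 104} = 1.983038.
Margin = t* × SE = 1.983038 × 0.0799998 = 0.15864.
CI: 0.688 ± 0.15864 → (0.529, 0.847).
With 95% confidence, each one-unit increase in years of experience is associated with a change of between 0.529 and 0.847 $1000s in annual salary.

(0.529, 0.847)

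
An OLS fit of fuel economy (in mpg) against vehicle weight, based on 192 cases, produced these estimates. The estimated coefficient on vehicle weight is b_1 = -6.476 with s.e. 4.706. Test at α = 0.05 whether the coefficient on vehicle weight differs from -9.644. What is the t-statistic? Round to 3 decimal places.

t = 0.673

H₀: β₁ = -9.644 vs H₁: β₁ ≠ -9.644.
t = (b_1 − β₁⁰)/SE = (-6.476 − (-9.644)) / 4.706 = 0.673.
df = n − 2 = 192 − 2 = 190.
Two-sided p ≈ 0.5016, which is ≥ 0.05, so fail to reject H₀.
The data are consistent with a true slope of -9.644 mpg per unit of vehicle weight.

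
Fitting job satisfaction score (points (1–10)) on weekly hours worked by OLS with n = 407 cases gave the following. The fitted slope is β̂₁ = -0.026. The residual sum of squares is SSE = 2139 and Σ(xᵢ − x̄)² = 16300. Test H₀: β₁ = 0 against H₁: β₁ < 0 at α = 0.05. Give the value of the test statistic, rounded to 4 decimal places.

MSE = SSE/(n − 2) = 2139/405 = 5.28148.
SE(β̂₁) = √(MSE/Sₓₓ) = √(5.28148/16300) = 0.0180005.
t = -0.026 / 0.0180005 = -1.4444.
df = n − 2 = 405.
One-sided p ≈ 0.0747, which is ≥ 0.05, so fail to reject H₀.
The data do not give significant evidence that the true slope on weekly hours worked is negative.

t = -1.4444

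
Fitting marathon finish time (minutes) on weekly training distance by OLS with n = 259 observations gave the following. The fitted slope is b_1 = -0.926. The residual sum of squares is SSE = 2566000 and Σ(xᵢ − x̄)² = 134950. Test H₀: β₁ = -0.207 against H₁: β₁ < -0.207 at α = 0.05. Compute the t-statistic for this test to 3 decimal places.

MSE = SSE/(n − 2) = 2566000/257 = 9984.44.
SE(b_1) = √(MSE/Sₓₓ) = √(9984.44/134950) = 0.272004.
t = (-0.926 − (-0.207)) / 0.272004 = -2.643.
df = n − 2 = 257.
One-sided p ≈ 0.0044, which is < 0.05, so reject H₀.
There is evidence that the true slope on weekly training distance is below -0.207 minutes per unit.

t = -2.643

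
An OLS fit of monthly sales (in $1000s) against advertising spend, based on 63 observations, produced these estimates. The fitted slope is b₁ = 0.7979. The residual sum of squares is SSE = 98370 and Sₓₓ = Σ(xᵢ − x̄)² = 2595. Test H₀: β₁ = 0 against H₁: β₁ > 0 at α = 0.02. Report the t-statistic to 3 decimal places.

MSE = SSE/(n − 2) = 98370/61 = 1612.62.
SE(b₁) = √(MSE/Sₓₓ) = √(1612.62/2595) = 0.788311.
t = 0.7979 / 0.788311 = 1.012.
df = n − 2 = 61.
One-sided p ≈ 0.1577, which is ≥ 0.02, so fail to reject H₀.
The data do not give significant evidence that the true slope on advertising spend is positive.

t = 1.012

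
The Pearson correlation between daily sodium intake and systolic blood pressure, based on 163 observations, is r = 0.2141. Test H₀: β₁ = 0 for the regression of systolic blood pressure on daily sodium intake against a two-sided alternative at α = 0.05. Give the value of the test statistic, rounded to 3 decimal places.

t = 2.781

t = r·√(n − 2)/√(1 − r²) = 0.2141·√161/√0.954161 = 2.781.
df = n − 2 = 161.
Two-sided p ≈ 0.0061, which is < 0.05, so reject H₀.
There is evidence of a linear association between daily sodium intake and systolic blood pressure.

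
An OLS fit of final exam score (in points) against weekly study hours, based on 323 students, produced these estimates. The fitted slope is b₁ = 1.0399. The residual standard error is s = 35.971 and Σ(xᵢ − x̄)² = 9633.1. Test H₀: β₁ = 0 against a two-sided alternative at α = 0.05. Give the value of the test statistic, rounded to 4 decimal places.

SE(b₁) = s/√Sₓₓ = 35.971/√9633.1 = 0.366496.
t = 1.0399 / 0.366496 = 2.8374.
df = n − 2 = 321.
Two-sided p ≈ 0.0048, which is < 0.05, so reject H₀.
There is evidence that weekly study hours is associated with final exam score.

t = 2.8374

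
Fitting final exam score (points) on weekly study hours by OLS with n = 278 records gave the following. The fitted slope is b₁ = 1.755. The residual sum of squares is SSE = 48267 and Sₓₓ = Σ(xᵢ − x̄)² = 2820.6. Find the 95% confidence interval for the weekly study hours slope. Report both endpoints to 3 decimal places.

MSE = SSE/(n − 2) = 48267/276 = 174.88.
SE(b₁) = √(MSE/Sₓₓ) = √(174.88/2820.6) = 0.249.
df = n − 2 = 276.
t* = t_{0.025, 276} = 1.968596.
Margin = t* × SE = 1.968596 × 0.249 = 0.49018.
CI: 1.755 ± 0.49018 → (1.265, 2.245).
With 95% confidence, each one-unit increase in weekly study hours is associated with a change of between 1.265 and 2.245 points in final exam score.

(1.265, 2.245)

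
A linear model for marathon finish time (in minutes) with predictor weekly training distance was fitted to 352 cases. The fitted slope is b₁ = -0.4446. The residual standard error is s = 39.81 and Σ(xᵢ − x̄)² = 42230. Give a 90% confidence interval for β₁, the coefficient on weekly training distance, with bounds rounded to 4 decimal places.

SE(b₁) = s/√Sₓₓ = 39.81/√42230 = 0.193723.
df = n − 2 = 350.
t* = t_{0.05, 350} = 1.649219.
Margin = t* × SE = 1.649219 × 0.193723 = 0.319492.
CI: -0.4446 ± 0.319492 → (-0.7641, -0.1251).
With 90% confidence, each one-unit increase in weekly training distance is associated with a change of between -0.7641 and -0.1251 minutes in marathon finish time.

(-0.7641, -0.1251)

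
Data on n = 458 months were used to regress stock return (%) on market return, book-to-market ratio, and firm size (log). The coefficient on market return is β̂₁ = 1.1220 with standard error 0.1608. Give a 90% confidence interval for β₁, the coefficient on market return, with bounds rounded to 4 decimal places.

df = n − k − 1 = 458 − 3 − 1 = 454.
t* = t_{0.05, 454} = 1.648217.
Margin = t* × SE = 1.648217 × 0.1608 = 0.265033.
CI: 1.1220 ± 0.265033 → (0.8570, 1.3870).
With 90% confidence, each one-unit increase in market return is associated with a change of between 0.8570 and 1.3870 % in stock return, holding the other predictors fixed.

(0.8570, 1.3870)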